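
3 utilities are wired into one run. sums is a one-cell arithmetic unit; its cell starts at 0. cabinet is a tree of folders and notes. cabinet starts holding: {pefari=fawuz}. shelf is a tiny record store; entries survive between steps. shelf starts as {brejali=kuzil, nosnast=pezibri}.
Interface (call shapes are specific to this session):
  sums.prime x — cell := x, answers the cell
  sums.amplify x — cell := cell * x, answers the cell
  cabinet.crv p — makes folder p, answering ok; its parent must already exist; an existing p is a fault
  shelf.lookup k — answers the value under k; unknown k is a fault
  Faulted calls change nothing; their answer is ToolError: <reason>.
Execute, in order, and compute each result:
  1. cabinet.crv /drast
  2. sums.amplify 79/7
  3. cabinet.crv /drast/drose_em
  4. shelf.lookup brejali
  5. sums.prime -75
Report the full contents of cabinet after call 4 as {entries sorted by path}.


Answer: {drast/, drast/drose_em/, pefari=fawuz}

Derivation:
% cabinet.crv p→/drast
[out] ok
% sums.amplify x→79/7
[out] 0
% cabinet.crv p→/drast/drose_em
[out] ok
% shelf.lookup k→brejali
[out] kuzil
% sums.prime x→-75
[out] -75


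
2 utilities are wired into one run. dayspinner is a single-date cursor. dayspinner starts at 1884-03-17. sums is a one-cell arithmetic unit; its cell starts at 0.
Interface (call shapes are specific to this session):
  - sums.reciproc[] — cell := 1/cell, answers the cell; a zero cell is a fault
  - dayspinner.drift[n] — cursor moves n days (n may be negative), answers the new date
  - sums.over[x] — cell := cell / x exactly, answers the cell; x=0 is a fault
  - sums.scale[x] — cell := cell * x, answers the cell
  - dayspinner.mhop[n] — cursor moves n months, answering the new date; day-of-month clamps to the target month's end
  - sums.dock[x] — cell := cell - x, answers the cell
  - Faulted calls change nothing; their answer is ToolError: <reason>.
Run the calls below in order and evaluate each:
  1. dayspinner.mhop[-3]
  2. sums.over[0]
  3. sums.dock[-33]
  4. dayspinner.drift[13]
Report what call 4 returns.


% dayspinner.mhop -3
  1883-12-17
% sums.over 0
  ToolError: division by zero
% sums.dock -33
  33
% dayspinner.drift 13
  1883-12-30

Answer: 1883-12-30


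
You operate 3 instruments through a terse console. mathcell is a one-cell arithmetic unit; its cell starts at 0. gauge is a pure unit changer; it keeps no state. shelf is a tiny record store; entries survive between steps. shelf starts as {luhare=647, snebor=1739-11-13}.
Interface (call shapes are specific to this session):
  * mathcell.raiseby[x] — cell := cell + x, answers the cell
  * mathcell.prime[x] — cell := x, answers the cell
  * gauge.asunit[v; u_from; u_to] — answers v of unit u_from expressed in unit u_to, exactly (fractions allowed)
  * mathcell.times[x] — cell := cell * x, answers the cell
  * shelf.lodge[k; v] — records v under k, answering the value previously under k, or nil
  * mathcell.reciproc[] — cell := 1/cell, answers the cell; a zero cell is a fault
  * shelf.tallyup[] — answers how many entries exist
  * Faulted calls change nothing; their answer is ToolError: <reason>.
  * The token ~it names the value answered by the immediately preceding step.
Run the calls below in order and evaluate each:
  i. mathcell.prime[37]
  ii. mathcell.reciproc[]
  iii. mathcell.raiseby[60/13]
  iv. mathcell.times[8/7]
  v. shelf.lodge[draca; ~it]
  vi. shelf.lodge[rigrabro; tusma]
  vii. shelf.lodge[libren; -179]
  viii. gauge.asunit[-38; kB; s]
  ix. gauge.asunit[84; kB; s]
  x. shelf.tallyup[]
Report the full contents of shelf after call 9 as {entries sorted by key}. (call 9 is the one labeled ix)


Answer: {draca=2552/481, libren=-179, luhare=647, rigrabro=tusma, snebor=1739-11-13}

Derivation:
>> prime(x→37)
<< 37
>> reciproc()
<< 1/37
>> raiseby(x→60/13)
<< 2233/481
>> times(x→8/7)
<< 2552/481
>> lodge(k→draca, v→~it)
<< nil
>> lodge(k→rigrabro, v→tusma)
<< nil
>> lodge(k→libren, v→-179)
<< nil
>> asunit(v→-38, u_from→kB, u_to→s)
<< ToolError: incompatible units
>> asunit(v→84, u_from→kB, u_to→s)
<< ToolError: incompatible units
>> tallyup()
<< 5


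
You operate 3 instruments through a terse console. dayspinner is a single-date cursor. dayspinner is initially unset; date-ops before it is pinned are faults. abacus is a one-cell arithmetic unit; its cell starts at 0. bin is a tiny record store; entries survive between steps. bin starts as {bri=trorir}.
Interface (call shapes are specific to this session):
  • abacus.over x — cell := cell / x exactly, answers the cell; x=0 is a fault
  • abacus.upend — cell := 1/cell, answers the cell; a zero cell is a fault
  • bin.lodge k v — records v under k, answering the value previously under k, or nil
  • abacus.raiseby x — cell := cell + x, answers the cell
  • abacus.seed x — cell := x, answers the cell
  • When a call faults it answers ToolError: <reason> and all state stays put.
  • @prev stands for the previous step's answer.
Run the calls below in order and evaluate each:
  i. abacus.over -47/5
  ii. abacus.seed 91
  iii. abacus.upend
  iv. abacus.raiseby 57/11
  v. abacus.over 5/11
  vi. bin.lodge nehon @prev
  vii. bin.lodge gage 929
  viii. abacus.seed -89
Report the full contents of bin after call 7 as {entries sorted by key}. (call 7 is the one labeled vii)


Answer: {bri=trorir, gage=929, nehon=5198/455}

Derivation:
% abacus.over x: -47/5
  0
% abacus.seed x: 91
  91
% abacus.upend
  1/91
% abacus.raiseby x: 57/11
  5198/1001
% abacus.over x: 5/11
  5198/455
% bin.lodge k: nehon v: @prev
  nil
% bin.lodge k: gage v: 929
  nil
% abacus.seed x: -89
  -89


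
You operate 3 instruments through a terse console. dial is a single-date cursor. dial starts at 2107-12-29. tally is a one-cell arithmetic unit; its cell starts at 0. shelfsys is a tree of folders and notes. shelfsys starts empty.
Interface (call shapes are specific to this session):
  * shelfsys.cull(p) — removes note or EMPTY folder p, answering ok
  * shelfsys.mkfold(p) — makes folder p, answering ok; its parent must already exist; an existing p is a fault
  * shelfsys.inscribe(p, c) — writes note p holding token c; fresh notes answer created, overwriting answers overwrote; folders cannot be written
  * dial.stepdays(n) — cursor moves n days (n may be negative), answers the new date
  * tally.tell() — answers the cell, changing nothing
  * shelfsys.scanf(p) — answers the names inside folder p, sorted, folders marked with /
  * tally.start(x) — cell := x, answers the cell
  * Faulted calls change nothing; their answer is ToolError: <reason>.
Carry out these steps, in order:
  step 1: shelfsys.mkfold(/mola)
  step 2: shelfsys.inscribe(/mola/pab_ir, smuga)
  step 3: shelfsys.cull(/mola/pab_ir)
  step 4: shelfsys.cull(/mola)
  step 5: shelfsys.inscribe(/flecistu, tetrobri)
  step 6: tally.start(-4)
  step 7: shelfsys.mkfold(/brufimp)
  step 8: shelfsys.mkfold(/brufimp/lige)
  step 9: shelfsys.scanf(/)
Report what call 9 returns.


Do: shelfsys.mkfold[p→/mola]
See: ok
Do: shelfsys.inscribe[p→/mola/pab_ir; c→smuga]
See: created
Do: shelfsys.cull[p→/mola/pab_ir]
See: ok
Do: shelfsys.cull[p→/mola]
See: ok
Do: shelfsys.inscribe[p→/flecistu; c→tetrobri]
See: created
Do: tally.start[x→-4]
See: -4
Do: shelfsys.mkfold[p→/brufimp]
See: ok
Do: shelfsys.mkfold[p→/brufimp/lige]
See: ok
Do: shelfsys.scanf[p→/]
See: [brufimp/, flecistu]

Answer: [brufimp/, flecistu]


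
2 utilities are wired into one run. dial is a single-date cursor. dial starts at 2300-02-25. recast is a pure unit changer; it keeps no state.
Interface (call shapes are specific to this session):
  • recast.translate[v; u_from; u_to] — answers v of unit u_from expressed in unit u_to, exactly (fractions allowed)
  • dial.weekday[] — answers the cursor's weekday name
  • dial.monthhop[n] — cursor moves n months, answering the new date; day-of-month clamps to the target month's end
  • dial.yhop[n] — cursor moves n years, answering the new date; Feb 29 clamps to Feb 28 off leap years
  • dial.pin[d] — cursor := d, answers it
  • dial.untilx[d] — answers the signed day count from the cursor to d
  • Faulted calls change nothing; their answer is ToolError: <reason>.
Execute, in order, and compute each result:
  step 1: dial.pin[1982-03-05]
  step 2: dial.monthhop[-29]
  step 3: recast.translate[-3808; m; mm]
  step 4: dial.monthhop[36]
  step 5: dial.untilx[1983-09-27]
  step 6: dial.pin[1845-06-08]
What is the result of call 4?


→ dial.pin(1982-03-05)
← 1982-03-05
→ dial.monthhop(-29)
← 1979-10-05
→ recast.translate(-3808, m, mm)
← -3808000
→ dial.monthhop(36)
← 1982-10-05
→ dial.untilx(1983-09-27)
← 357
→ dial.pin(1845-06-08)
← 1845-06-08

Answer: 1982-10-05


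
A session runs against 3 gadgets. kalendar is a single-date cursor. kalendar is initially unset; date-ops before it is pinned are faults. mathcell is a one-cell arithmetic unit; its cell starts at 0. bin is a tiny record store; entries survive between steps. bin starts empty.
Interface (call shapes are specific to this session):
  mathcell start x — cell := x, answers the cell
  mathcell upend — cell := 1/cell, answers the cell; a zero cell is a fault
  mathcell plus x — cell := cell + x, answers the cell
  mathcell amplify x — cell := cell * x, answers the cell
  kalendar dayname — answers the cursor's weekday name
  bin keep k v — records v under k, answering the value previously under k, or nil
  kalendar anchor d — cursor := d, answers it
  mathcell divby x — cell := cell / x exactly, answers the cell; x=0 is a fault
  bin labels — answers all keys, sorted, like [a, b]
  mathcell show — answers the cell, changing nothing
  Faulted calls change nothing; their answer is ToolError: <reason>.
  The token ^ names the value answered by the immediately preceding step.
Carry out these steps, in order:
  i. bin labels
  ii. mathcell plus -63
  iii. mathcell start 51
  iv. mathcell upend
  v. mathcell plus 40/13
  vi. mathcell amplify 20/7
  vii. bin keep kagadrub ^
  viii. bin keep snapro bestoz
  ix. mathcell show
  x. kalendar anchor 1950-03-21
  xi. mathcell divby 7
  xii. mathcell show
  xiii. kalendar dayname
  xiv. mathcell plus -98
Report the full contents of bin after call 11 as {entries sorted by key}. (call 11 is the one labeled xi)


Do: bin labels[]
See: []
Do: mathcell plus[x: -63]
See: -63
Do: mathcell start[x: 51]
See: 51
Do: mathcell upend[]
See: 1/51
Do: mathcell plus[x: 40/13]
See: 2053/663
Do: mathcell amplify[x: 20/7]
See: 41060/4641
Do: bin keep[k: kagadrub; v: ^]
See: nil
Do: bin keep[k: snapro; v: bestoz]
See: nil
Do: mathcell show[]
See: 41060/4641
Do: kalendar anchor[d: 1950-03-21]
See: 1950-03-21
Do: mathcell divby[x: 7]
See: 41060/32487
Do: mathcell show[]
See: 41060/32487
Do: kalendar dayname[]
See: Tuesday
Do: mathcell plus[x: -98]
See: -3142666/32487

Answer: {kagadrub=41060/4641, snapro=bestoz}


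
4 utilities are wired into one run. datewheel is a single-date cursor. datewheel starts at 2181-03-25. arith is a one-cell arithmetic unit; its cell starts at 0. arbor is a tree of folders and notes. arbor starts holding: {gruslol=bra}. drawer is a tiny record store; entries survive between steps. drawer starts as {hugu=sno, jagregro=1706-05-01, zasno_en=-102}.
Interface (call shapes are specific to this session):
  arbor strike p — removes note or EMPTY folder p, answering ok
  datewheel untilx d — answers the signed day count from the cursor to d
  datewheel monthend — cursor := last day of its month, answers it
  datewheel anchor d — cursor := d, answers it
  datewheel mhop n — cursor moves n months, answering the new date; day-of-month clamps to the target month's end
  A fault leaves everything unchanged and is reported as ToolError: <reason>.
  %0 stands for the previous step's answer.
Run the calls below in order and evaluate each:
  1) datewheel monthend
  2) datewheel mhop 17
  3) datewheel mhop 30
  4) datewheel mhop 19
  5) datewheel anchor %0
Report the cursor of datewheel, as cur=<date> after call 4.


-- 1. datewheel monthend() => 2181-03-31
-- 2. datewheel mhop(n→17) => 2182-08-31
-- 3. datewheel mhop(n→30) => 2185-02-28
-- 4. datewheel mhop(n→19) => 2186-09-28
-- 5. datewheel anchor(d→%0) => 2186-09-28

Answer: cur=2186-09-28


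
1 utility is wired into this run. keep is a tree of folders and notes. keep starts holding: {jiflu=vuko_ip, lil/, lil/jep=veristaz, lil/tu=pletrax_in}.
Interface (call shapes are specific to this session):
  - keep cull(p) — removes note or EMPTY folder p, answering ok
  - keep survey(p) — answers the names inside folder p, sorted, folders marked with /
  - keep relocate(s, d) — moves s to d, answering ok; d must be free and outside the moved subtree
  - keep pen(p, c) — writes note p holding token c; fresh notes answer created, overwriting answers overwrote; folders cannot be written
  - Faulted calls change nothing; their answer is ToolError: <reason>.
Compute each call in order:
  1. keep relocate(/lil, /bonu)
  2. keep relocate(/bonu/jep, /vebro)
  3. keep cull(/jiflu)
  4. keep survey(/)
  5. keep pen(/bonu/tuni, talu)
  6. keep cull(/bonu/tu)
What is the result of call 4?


Answer: [bonu/, vebro]

Derivation:
I run keep relocate using s→/lil, d→/bonu, yielding ok.
I use keep relocate using s→/bonu/jep, d→/vebro, and see ok.
I run keep cull using p→/jiflu: ok.
Then keep survey using p→/, and see [bonu/, vebro].
Now I run keep pen using p→/bonu/tuni, c→talu, and get created.
Calling keep cull using p→/bonu/tu, giving ok.


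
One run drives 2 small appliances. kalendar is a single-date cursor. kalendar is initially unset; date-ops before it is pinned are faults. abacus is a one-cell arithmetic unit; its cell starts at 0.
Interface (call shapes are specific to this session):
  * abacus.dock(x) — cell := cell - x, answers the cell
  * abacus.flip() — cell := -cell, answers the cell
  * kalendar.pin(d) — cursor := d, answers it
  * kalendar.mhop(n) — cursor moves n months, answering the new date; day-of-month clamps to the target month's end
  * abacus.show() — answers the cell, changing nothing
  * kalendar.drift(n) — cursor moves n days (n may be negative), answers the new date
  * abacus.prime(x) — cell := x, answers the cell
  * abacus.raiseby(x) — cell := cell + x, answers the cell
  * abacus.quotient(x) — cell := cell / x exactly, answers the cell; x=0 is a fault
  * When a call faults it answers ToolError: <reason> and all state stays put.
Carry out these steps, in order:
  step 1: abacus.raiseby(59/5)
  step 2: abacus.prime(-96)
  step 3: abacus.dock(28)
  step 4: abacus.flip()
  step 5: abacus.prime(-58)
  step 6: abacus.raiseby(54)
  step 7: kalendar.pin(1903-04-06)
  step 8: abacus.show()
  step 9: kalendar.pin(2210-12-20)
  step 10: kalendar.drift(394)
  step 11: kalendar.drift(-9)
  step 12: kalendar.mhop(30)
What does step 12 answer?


Step: abacus.raiseby[x: 59/5]
Result: 59/5
Step: abacus.prime[x: -96]
Result: -96
Step: abacus.dock[x: 28]
Result: -124
Step: abacus.flip[]
Result: 124
Step: abacus.prime[x: -58]
Result: -58
Step: abacus.raiseby[x: 54]
Result: -4
Step: kalendar.pin[d: 1903-04-06]
Result: 1903-04-06
Step: abacus.show[]
Result: -4
Step: kalendar.pin[d: 2210-12-20]
Result: 2210-12-20
Step: kalendar.drift[n: 394]
Result: 2212-01-18
Step: kalendar.drift[n: -9]
Result: 2212-01-09
Step: kalendar.mhop[n: 30]
Result: 2214-07-09

Answer: 2214-07-09


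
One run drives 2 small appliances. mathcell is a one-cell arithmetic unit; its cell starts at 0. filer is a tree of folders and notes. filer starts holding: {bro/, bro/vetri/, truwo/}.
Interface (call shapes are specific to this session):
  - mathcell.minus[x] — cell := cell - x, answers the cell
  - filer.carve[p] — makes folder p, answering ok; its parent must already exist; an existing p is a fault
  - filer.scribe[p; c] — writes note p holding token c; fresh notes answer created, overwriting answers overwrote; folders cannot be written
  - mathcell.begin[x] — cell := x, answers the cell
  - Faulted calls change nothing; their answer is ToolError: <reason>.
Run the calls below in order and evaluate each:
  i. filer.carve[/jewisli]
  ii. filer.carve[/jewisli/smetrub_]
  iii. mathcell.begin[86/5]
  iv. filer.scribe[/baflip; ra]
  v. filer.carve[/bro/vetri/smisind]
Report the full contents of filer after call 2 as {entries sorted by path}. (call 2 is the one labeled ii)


Calling carve with p→/jewisli, yielding ok.
Calling carve with p→/jewisli/smetrub_, which returns ok.
I run begin with x→86/5, and get 86/5.
Calling scribe with p→/baflip, c→ra, which returns created.
I run carve with p→/bro/vetri/smisind, giving ok.

Answer: {bro/, bro/vetri/, jewisli/, jewisli/smetrub_/, truwo/}


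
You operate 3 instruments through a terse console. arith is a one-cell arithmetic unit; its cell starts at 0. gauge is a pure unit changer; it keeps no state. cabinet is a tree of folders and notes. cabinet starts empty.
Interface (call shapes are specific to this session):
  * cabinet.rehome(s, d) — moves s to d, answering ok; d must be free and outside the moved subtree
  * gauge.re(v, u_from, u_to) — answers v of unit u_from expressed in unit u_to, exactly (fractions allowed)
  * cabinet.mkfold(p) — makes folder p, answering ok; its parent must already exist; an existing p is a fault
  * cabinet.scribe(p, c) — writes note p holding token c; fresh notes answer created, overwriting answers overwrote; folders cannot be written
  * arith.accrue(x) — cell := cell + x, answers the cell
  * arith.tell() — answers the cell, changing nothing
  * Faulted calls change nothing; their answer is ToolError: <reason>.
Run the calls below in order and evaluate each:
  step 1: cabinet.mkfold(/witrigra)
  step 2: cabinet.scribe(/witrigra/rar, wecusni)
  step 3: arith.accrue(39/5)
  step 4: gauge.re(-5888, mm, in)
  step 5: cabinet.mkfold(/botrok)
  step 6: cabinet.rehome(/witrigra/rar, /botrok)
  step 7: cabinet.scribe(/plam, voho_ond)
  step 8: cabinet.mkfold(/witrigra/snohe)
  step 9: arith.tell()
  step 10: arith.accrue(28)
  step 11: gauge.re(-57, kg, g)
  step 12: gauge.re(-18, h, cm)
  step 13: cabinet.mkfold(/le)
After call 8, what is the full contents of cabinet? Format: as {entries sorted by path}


Answer: {botrok/, plam=voho_ond, witrigra/, witrigra/rar=wecusni, witrigra/snohe/}

Derivation:
==> cabinet.mkfold(p→/witrigra)
<== ok
==> cabinet.scribe(p→/witrigra/rar, c→wecusni)
<== created
==> arith.accrue(x→39/5)
<== 39/5
==> gauge.re(v→-5888, u_from→mm, u_to→in)
<== -29440/127
==> cabinet.mkfold(p→/botrok)
<== ok
==> cabinet.rehome(s→/witrigra/rar, d→/botrok)
<== ToolError: exists
==> cabinet.scribe(p→/plam, c→voho_ond)
<== created
==> cabinet.mkfold(p→/witrigra/snohe)
<== ok
==> arith.tell()
<== 39/5
==> arith.accrue(x→28)
<== 179/5
==> gauge.re(v→-57, u_from→kg, u_to→g)
<== -57000
==> gauge.re(v→-18, u_from→h, u_to→cm)
<== ToolError: incompatible units
==> cabinet.mkfold(p→/le)
<== ok


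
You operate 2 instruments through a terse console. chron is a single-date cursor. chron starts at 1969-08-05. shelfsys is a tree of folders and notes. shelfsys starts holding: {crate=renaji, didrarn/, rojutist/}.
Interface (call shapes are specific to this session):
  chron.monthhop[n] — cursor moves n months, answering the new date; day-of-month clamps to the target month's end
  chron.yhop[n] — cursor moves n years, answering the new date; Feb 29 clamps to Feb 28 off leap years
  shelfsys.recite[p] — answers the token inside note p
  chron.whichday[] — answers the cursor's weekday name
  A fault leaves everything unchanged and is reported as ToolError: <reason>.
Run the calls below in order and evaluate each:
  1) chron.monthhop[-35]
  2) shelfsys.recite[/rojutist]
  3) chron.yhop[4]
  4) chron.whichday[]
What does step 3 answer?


I invoke monthhop with -35, yielding 1966-09-05.
Calling recite with /rojutist, and observe ToolError: is a directory.
Invoking yhop with 4, yielding 1970-09-05.
I use whichday(), which returns Saturday.

Answer: 1970-09-05


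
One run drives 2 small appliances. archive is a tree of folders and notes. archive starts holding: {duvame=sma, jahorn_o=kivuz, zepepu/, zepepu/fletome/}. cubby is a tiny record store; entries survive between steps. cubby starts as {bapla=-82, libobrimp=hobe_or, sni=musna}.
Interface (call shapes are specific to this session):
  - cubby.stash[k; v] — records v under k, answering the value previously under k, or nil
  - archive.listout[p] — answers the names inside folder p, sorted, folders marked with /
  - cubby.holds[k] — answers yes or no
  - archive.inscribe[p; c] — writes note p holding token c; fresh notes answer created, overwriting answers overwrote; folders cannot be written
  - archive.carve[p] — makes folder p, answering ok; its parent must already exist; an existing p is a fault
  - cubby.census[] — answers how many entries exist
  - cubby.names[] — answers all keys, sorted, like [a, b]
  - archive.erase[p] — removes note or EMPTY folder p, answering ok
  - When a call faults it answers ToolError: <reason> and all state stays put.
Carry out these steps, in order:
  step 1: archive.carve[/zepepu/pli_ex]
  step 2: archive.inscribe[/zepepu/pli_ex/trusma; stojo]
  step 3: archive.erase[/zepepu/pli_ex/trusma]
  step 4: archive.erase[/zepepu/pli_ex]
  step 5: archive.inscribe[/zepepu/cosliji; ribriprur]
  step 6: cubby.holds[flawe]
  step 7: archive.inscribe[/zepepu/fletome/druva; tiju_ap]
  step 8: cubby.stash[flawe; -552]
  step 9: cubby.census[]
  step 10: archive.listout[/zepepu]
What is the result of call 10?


==> archive.carve(p='/zepepu/pli_ex')
<== ok
==> archive.inscribe(p='/zepepu/pli_ex/trusma', c='stojo')
<== created
==> archive.erase(p='/zepepu/pli_ex/trusma')
<== ok
==> archive.erase(p='/zepepu/pli_ex')
<== ok
==> archive.inscribe(p='/zepepu/cosliji', c='ribriprur')
<== created
==> cubby.holds(k='flawe')
<== no
==> archive.inscribe(p='/zepepu/fletome/druva', c='tiju_ap')
<== created
==> cubby.stash(k='flawe', v='-552')
<== nil
==> cubby.census()
<== 4
==> archive.listout(p='/zepepu')
<== [cosliji, fletome/]

Answer: [cosliji, fletome/]


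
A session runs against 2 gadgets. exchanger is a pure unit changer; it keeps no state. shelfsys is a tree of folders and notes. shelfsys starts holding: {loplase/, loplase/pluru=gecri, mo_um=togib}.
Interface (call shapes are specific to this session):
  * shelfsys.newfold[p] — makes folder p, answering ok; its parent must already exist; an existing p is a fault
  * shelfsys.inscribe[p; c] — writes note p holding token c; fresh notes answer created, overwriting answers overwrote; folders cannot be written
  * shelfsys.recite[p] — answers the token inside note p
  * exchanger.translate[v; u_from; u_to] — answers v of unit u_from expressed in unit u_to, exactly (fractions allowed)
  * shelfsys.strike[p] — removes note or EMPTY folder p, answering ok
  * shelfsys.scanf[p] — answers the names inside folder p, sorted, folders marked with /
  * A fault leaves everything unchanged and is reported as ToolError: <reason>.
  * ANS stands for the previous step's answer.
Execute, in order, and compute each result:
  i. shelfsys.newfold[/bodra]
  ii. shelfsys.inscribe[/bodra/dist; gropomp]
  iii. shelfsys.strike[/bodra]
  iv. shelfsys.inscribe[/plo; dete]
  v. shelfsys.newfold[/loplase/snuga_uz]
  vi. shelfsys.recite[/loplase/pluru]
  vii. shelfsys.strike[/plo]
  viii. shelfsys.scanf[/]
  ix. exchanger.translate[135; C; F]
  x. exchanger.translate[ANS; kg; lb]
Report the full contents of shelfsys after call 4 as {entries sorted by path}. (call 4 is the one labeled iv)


Answer: {bodra/, bodra/dist=gropomp, loplase/, loplase/pluru=gecri, mo_um=togib, plo=dete}

Derivation:
I try shelfsys.newfold with p: /bodra, yielding ok.
I invoke shelfsys.inscribe with p: /bodra/dist, c: gropomp, yielding created.
Next I call shelfsys.strike with p: /bodra, → ToolError: not empty.
Calling shelfsys.inscribe with p: /plo, c: dete, and see created.
Invoking shelfsys.newfold with p: /loplase/snuga_uz, and get ok.
I use shelfsys.recite with p: /loplase/pluru, and see gecri.
Calling shelfsys.strike with p: /plo, and get ok.
Invoking shelfsys.scanf with p: /, — result: [bodra/, loplase/, mo_um].
Using exchanger.translate with v: 135, u_from: C, u_to: F: 275.
I call exchanger.translate with v: ANS, u_from: kg, u_to: lb, and see 2500000000/4123567.


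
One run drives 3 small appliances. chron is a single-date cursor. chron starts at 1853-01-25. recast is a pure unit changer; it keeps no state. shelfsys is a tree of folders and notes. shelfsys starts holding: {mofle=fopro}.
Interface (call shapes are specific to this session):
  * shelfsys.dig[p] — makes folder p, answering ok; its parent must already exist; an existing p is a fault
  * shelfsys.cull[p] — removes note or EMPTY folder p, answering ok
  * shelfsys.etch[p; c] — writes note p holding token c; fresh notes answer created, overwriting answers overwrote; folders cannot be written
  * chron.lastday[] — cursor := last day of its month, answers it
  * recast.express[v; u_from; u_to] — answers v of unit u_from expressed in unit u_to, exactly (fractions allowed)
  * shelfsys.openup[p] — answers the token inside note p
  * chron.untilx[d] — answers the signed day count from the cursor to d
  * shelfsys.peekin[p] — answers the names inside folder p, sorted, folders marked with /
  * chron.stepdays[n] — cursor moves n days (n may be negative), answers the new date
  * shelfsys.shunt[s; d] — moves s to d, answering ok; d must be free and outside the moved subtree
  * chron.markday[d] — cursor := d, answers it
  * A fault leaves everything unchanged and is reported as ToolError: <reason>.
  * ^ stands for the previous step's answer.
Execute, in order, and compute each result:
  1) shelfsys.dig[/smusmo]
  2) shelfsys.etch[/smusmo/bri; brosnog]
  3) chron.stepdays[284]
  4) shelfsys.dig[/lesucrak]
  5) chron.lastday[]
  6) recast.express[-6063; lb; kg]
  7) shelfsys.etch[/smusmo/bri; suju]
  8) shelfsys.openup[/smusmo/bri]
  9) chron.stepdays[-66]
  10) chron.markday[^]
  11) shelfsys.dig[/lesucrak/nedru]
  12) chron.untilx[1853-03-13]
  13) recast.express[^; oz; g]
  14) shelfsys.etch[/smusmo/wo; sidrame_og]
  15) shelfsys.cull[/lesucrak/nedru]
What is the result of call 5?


Answer: 1853-11-30

Derivation:
I run shelfsys.dig with p=/smusmo, — result: ok.
I run shelfsys.etch with p=/smusmo/bri, c=brosnog, yielding created.
I call chron.stepdays with n=284, which returns 1853-11-05.
I call shelfsys.dig with p=/lesucrak, giving ok.
Next I call chron.lastday(), → 1853-11-30.
I use recast.express with v=-6063, u_from=lb, u_to=kg, and observe -275013053931/100000000.
Invoking shelfsys.etch with p=/smusmo/bri, c=suju: overwrote.
I try shelfsys.openup with p=/smusmo/bri, — result: suju.
Next I call chron.stepdays with n=-66, and observe 1853-09-25.
Using chron.markday with d=^: 1853-09-25.
I try shelfsys.dig with p=/lesucrak/nedru, and get ok.
Invoking chron.untilx with d=1853-03-13, and get -196.
Using recast.express with v=^, u_from=oz, u_to=g, and get -2222602613/400000.
Using shelfsys.etch with p=/smusmo/wo, c=sidrame_og, and observe created.
Then shelfsys.cull with p=/lesucrak/nedru, which returns ok.


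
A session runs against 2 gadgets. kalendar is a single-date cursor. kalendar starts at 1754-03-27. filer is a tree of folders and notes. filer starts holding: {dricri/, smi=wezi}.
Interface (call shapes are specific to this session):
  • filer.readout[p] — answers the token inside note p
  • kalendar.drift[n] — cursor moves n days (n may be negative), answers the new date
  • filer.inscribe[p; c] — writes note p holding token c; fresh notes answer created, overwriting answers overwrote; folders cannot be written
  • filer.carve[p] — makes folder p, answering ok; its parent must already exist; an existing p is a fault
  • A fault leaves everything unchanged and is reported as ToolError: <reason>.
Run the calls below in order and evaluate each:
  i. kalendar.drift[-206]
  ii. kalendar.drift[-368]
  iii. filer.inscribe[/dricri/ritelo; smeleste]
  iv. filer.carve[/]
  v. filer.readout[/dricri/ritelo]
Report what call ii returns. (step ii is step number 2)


Answer: 1752-08-30

Derivation:
Step: kalendar.drift[n: -206]
Result: 1753-09-02
Step: kalendar.drift[n: -368]
Result: 1752-08-30
Step: filer.inscribe[p: /dricri/ritelo; c: smeleste]
Result: created
Step: filer.carve[p: /]
Result: ToolError: exists
Step: filer.readout[p: /dricri/ritelo]
Result: smeleste


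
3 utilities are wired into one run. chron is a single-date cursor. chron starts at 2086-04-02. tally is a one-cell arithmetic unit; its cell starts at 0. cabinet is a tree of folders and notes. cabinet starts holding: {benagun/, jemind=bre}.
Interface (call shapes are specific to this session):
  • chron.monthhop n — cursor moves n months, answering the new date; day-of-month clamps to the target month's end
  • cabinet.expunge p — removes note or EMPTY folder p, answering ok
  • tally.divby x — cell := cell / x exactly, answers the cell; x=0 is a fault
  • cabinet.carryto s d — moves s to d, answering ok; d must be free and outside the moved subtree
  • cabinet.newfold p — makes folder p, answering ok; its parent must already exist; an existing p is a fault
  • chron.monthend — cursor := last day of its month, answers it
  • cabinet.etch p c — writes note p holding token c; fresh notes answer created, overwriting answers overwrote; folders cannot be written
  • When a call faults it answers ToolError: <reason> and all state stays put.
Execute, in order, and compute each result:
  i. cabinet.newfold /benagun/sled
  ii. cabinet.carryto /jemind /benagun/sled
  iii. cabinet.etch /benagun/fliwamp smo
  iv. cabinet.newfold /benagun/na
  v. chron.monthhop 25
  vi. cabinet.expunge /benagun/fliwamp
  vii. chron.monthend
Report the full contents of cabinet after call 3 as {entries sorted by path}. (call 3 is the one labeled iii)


Answer: {benagun/, benagun/fliwamp=smo, benagun/sled/, jemind=bre}

Derivation:
$ cabinet.newfold p→/benagun/sled
:: ok
$ cabinet.carryto s→/jemind d→/benagun/sled
:: ToolError: exists
$ cabinet.etch p→/benagun/fliwamp c→smo
:: created
$ cabinet.newfold p→/benagun/na
:: ok
$ chron.monthhop n→25
:: 2088-05-02
$ cabinet.expunge p→/benagun/fliwamp
:: ok
$ chron.monthend
:: 2088-05-31


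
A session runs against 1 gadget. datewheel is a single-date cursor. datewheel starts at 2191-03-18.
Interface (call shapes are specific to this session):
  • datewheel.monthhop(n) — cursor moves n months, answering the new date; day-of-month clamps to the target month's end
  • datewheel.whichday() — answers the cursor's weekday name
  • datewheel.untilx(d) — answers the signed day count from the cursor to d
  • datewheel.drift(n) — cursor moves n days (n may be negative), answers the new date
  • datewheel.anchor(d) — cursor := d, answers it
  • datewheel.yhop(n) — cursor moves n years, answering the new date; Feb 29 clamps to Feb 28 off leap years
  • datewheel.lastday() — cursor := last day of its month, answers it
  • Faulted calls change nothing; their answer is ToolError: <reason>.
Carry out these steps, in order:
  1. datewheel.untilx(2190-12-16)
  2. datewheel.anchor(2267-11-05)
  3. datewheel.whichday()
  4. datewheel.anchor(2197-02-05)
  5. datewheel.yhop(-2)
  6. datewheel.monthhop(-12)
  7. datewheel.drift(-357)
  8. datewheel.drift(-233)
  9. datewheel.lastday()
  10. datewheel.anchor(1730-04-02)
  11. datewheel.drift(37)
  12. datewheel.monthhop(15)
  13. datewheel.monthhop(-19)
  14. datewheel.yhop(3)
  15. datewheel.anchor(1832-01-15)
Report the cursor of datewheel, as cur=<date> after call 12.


$ untilx d=2190-12-16
:: -92
$ anchor d=2267-11-05
:: 2267-11-05
$ whichday
:: Tuesday
$ anchor d=2197-02-05
:: 2197-02-05
$ yhop n=-2
:: 2195-02-05
$ monthhop n=-12
:: 2194-02-05
$ drift n=-357
:: 2193-02-13
$ drift n=-233
:: 2192-06-25
$ lastday
:: 2192-06-30
$ anchor d=1730-04-02
:: 1730-04-02
$ drift n=37
:: 1730-05-09
$ monthhop n=15
:: 1731-08-09
$ monthhop n=-19
:: 1730-01-09
$ yhop n=3
:: 1733-01-09
$ anchor d=1832-01-15
:: 1832-01-15

Answer: cur=1731-08-09


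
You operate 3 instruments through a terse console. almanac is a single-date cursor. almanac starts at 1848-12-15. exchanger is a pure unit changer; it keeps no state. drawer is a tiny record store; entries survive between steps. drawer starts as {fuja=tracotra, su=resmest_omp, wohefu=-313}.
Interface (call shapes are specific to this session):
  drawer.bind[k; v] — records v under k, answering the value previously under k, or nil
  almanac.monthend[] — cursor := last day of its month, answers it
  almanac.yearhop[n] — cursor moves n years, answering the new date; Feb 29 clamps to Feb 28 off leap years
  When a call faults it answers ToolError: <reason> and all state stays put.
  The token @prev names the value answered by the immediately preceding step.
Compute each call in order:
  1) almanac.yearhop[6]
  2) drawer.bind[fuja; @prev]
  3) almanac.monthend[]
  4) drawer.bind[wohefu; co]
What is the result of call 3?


# 1. yearhop(n=6) == 1854-12-15
# 2. bind(k=fuja, v=@prev) == tracotra
# 3. monthend() == 1854-12-31
# 4. bind(k=wohefu, v=co) == -313

Answer: 1854-12-31


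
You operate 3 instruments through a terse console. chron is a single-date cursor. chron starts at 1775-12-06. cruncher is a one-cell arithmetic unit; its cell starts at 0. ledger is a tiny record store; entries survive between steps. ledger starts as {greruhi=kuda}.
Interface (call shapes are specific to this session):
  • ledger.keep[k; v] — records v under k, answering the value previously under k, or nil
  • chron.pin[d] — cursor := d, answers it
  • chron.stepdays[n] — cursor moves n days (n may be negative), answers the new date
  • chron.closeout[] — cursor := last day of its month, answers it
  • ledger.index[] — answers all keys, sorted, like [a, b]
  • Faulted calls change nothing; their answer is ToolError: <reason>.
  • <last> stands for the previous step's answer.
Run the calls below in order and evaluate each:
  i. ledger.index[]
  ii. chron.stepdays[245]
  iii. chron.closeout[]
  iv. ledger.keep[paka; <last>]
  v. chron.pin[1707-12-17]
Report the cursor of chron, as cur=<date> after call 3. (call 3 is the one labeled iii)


! index() => [greruhi]
! stepdays(n='245') => 1776-08-07
! closeout() => 1776-08-31
! keep(k='paka', v='<last>') => nil
! pin(d='1707-12-17') => 1707-12-17

Answer: cur=1776-08-31


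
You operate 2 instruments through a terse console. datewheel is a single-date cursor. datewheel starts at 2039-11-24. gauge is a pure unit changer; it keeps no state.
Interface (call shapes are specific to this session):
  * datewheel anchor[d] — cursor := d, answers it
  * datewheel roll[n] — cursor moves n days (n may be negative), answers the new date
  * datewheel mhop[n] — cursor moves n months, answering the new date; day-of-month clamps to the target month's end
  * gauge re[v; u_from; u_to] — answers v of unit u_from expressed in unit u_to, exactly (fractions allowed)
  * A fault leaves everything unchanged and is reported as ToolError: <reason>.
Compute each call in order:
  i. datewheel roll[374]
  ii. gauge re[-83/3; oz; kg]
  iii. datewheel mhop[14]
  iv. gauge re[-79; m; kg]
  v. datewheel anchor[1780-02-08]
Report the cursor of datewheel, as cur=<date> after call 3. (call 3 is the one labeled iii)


Answer: cur=2042-02-02

Derivation:
Step: datewheel roll[n=374]
Result: 2040-12-02
Step: gauge re[v=-83/3; u_from=oz; u_to=kg]
Result: -3764816671/4800000000
Step: datewheel mhop[n=14]
Result: 2042-02-02
Step: gauge re[v=-79; u_from=m; u_to=kg]
Result: ToolError: incompatible units
Step: datewheel anchor[d=1780-02-08]
Result: 1780-02-08


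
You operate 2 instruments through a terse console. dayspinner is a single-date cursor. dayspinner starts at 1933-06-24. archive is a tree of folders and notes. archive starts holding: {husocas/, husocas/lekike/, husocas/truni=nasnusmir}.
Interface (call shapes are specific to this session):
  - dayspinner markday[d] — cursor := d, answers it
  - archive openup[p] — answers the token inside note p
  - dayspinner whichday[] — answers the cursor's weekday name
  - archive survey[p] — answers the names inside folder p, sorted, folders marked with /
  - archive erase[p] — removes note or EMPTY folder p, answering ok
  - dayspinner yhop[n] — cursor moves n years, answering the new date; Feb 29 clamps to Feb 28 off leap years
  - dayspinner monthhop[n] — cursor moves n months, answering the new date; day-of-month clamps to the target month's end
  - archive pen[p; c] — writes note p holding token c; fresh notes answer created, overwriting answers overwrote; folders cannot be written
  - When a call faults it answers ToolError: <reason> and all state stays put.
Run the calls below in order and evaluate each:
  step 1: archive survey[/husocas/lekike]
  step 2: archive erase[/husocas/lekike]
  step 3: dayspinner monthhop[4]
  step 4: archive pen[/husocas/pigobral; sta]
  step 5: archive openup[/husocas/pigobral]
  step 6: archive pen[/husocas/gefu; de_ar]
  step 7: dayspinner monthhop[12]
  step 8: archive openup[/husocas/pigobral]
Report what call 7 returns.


Answer: 1934-10-24

Derivation:
I use archive survey(p=/husocas/lekike), which returns [].
Now I run archive erase(p=/husocas/lekike), and see ok.
I invoke dayspinner monthhop(n=4), which returns 1933-10-24.
Next I call archive pen(p=/husocas/pigobral, c=sta), giving created.
I use archive openup(p=/husocas/pigobral): sta.
Using archive pen(p=/husocas/gefu, c=de_ar), — result: created.
Calling dayspinner monthhop(n=12): 1934-10-24.
Then archive openup(p=/husocas/pigobral), and get sta.


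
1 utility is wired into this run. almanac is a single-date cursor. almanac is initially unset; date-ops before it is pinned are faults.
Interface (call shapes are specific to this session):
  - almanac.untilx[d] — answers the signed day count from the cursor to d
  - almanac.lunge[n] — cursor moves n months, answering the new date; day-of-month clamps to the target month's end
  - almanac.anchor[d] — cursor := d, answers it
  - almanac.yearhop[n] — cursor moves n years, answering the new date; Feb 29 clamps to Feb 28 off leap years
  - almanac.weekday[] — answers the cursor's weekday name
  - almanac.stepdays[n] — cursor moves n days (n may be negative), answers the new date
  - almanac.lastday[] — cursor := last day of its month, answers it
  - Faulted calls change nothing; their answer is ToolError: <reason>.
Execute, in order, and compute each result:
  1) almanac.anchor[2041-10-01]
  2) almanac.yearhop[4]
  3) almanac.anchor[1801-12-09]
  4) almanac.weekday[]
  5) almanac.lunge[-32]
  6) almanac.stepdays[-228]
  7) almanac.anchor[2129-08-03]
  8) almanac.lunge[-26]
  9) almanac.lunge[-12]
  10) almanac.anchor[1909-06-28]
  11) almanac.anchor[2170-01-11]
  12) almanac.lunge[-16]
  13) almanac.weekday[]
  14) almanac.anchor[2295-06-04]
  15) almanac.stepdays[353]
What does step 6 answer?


Answer: 1798-08-24

Derivation:
Step: almanac.anchor[d=2041-10-01]
Result: 2041-10-01
Step: almanac.yearhop[n=4]
Result: 2045-10-01
Step: almanac.anchor[d=1801-12-09]
Result: 1801-12-09
Step: almanac.weekday[]
Result: Wednesday
Step: almanac.lunge[n=-32]
Result: 1799-04-09
Step: almanac.stepdays[n=-228]
Result: 1798-08-24
Step: almanac.anchor[d=2129-08-03]
Result: 2129-08-03
Step: almanac.lunge[n=-26]
Result: 2127-06-03
Step: almanac.lunge[n=-12]
Result: 2126-06-03
Step: almanac.anchor[d=1909-06-28]
Result: 1909-06-28
Step: almanac.anchor[d=2170-01-11]
Result: 2170-01-11
Step: almanac.lunge[n=-16]
Result: 2168-09-11
Step: almanac.weekday[]
Result: Sunday
Step: almanac.anchor[d=2295-06-04]
Result: 2295-06-04
Step: almanac.stepdays[n=353]
Result: 2296-05-22


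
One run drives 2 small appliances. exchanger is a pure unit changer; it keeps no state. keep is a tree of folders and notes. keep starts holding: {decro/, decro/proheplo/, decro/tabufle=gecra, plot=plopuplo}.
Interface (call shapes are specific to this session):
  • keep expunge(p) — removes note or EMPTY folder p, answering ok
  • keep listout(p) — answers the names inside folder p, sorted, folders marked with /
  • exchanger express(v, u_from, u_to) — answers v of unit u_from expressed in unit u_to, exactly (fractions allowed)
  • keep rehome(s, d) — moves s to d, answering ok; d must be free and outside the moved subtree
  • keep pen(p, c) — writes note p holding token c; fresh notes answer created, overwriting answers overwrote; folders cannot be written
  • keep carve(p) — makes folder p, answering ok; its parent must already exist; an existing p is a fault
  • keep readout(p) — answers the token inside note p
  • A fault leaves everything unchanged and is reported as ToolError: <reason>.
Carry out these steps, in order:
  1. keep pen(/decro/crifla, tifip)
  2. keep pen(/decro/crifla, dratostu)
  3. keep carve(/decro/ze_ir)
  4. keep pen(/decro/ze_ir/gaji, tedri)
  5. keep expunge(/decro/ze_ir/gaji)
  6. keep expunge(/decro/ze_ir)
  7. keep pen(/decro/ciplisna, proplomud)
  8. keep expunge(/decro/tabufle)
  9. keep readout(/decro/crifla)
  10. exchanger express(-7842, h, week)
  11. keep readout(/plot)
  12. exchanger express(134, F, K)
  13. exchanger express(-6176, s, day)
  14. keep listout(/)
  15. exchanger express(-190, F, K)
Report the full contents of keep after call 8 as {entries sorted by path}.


Answer: {decro/, decro/ciplisna=proplomud, decro/crifla=dratostu, decro/proheplo/, plot=plopuplo}

Derivation:
> keep pen p: /decro/crifla c: tifip
  created
> keep pen p: /decro/crifla c: dratostu
  overwrote
> keep carve p: /decro/ze_ir
  ok
> keep pen p: /decro/ze_ir/gaji c: tedri
  created
> keep expunge p: /decro/ze_ir/gaji
  ok
> keep expunge p: /decro/ze_ir
  ok
> keep pen p: /decro/ciplisna c: proplomud
  created
> keep expunge p: /decro/tabufle
  ok
> keep readout p: /decro/crifla
  dratostu
> exchanger express v: -7842 u_from: h u_to: week
  -1307/28
> keep readout p: /plot
  plopuplo
> exchanger express v: 134 u_from: F u_to: K
  19789/60
> exchanger express v: -6176 u_from: s u_to: day
  -193/2700
> keep listout p: /
  [decro/, plot]
> exchanger express v: -190 u_from: F u_to: K
  8989/60
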